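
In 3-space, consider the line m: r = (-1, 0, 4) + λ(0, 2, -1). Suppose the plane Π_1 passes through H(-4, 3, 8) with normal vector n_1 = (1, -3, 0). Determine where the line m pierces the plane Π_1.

Π_1: n_1·r = n_1·H gives x - 3y = -13.
Substitute r = (-1, 0, 4) + t(0, 2, -1) into the plane: -1 + (-6)t = -13, so t = 2.
Intersection: (-1, 0, 4) + 2·(0, 2, -1) = (-1, 4, 2).

(-1, 4, 2)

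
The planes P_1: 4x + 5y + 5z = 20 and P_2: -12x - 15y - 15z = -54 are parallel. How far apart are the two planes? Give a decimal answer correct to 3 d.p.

0.246

Rescale P_2 by 1/(-3): 4x + 5y + 5z = 18. Then distance = |20 − 18| / √66 ≈ 0.246.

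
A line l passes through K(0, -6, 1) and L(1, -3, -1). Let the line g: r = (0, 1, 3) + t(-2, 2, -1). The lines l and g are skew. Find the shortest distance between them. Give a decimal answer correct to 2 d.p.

A direction vector for l is L − K = (1, 3, -2).
Common perpendicular direction n = (1, 3, -2) × (-2, 2, -1) = (1, 5, 8).
With w = (0, 1, 3) − (0, -6, 1) = (0, 7, 2), w · n = 51.
Distance = |w · n| / |n| = |51| / √90 ≈ 5.38.

5.38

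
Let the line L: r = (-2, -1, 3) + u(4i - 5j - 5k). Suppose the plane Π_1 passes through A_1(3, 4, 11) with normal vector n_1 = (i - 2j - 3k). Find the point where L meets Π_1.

Π_1: n_1·r = n_1·A_1 gives x - 2y - 3z = -38.
Substitute r = (-2, -1, 3) + t(4, -5, -5) into the plane: -9 + 29t = -38, so t = -1.
Intersection: (-2, -1, 3) + (-1)·(4, -5, -5) = (-6, 4, 8).

(-6, 4, 8)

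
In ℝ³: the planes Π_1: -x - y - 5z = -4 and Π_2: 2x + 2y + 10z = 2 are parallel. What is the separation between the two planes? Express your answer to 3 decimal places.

Rescale Π_2 by 1/(-2): -x - y - 5z = -1. Then distance = |-4 − (-1)| / √27 ≈ 0.577.

0.577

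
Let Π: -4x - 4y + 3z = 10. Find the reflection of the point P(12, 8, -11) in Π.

(-12, -16, 7)

λ = (n·P − d)/|n|² = (-113 − 10)/41 = -3.
Reflection = P − 2λn = (12, 8, -11) − (-6)·(-4, -4, 3) = (-12, -16, 7).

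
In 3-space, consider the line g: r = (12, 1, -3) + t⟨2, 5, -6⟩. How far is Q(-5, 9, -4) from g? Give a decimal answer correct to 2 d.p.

18.76

Taking (12, 1, -3) on g with direction v = (2, 5, -6): w = Q − (12, 1, -3) = (-17, 8, -1), and w × v = (-43, -104, -101).
Distance = |w × v| / |v| = √22866 / √65 ≈ 18.76.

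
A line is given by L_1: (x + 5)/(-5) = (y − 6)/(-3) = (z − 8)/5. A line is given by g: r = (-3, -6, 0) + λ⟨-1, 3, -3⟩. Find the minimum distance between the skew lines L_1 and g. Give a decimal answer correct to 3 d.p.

13.494

L_1 has direction (-5, -3, 5) through (-5, 6, 8).
Common perpendicular direction n = (-5, -3, 5) × (-1, 3, -3) = (-6, -20, -18).
With w = (-3, -6, 0) − (-5, 6, 8) = (2, -12, -8), w · n = 372.
Distance = |w · n| / |n| = |372| / √760 ≈ 13.494.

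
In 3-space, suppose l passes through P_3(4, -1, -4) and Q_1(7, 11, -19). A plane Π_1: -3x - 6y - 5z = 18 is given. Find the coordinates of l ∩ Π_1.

(2, -9, 6)

A direction vector for l is Q_1 − P_3 = (3, 12, -15).
Substitute r = (4, -1, -4) + t(3, 12, -15) into the plane: 14 + (-6)t = 18, so t = -2/3.
Intersection: (4, -1, -4) + (-2/3)·(3, 12, -15) = (2, -9, 6).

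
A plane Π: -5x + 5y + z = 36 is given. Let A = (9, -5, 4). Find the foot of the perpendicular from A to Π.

Foot = A − λn with λ = (n·A − d)/|n|² = (-66 − 36)/51 = -2.
Foot = (9, -5, 4) − (-2)·(-5, 5, 1) = (-1, 5, 6).

(-1, 5, 6)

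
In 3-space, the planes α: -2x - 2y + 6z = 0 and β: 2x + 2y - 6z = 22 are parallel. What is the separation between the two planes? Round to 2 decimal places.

Rescale β by 1/(-1): -2x - 2y + 6z = -22. Then distance = |0 − (-22)| / √44 ≈ 3.32.

3.32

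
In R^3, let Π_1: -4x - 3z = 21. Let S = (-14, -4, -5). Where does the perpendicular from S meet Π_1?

Foot = S − λn with λ = (n·S − d)/|n|² = (71 − 21)/25 = 2.
Foot = (-14, -4, -5) − 2·(-4, 0, -3) = (-6, -4, 1).

(-6, -4, 1)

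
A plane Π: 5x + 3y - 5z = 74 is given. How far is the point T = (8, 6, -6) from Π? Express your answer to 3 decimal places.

n·T − d = (5)·(8) + (3)·(6) + (-5)·(-6) − 74 = 14; |n| = √59.
Distance = |14| / √59 = 14/√59 ≈ 1.823.

1.823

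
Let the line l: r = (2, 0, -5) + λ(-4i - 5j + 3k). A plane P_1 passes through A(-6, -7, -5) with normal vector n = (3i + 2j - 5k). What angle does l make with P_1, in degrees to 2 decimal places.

P_1: n·r = n·A gives 3x + 2y - 5z = -7.
sin θ = |n·v| / (|n||v|) = |-37| / (√38 · √50) = 0.84884.
θ ≈ 58.09°.

58.09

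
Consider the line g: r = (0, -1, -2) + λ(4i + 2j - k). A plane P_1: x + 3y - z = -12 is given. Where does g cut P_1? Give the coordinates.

Substitute r = (0, -1, -2) + t(4, 2, -1) into the plane: -1 + 11t = -12, so t = -1.
Intersection: (0, -1, -2) + (-1)·(4, 2, -1) = (-4, -3, -1).

(-4, -3, -1)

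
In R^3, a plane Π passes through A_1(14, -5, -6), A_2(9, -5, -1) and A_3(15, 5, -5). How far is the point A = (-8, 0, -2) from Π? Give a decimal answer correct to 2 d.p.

13.30

A_1A_2 = (-5, 0, 5), A_1A_3 = (1, 10, 1); a normal to Π is A_1A_2 × A_1A_3 = (-50, 10, -50).
Using A_1: Π has equation -50x + 10y - 50z = -450.
n·A − d = (-50)·(-8) + (10)·(0) + (-50)·(-2) − (-450) = 950; |n| = √5100.
Distance = |950| / √5100 = 950/√5100 ≈ 13.30.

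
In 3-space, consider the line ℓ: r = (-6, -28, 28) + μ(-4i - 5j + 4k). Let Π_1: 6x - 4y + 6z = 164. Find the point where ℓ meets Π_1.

(10, -8, 12)

Substitute r = (-6, -28, 28) + t(-4, -5, 4) into the plane: 244 + 20t = 164, so t = -4.
Intersection: (-6, -28, 28) + (-4)·(-4, -5, 4) = (10, -8, 12).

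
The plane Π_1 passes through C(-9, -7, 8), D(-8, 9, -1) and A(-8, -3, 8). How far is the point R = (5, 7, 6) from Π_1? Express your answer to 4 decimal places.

10.3077

CD = (1, 16, -9), CA = (1, 4, 0); a normal to Π_1 is CD × CA = (36, -9, -12).
Using C: Π_1 has equation 36x - 9y - 12z = -357.
n·R − d = (36)·(5) + (-9)·(7) + (-12)·(6) − (-357) = 402; |n| = √1521.
Distance = |402| / √1521 = 402/√1521 ≈ 10.3077.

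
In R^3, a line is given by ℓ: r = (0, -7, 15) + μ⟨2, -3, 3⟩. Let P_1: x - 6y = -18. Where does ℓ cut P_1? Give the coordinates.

Substitute r = (0, -7, 15) + t(2, -3, 3) into the plane: 42 + 20t = -18, so t = -3.
Intersection: (0, -7, 15) + (-3)·(2, -3, 3) = (-6, 2, 6).

(-6, 2, 6)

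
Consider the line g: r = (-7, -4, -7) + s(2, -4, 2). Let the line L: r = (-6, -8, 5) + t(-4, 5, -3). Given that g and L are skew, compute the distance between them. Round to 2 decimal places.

9.35

Common perpendicular direction n = (2, -4, 2) × (-4, 5, -3) = (2, -2, -6).
With w = (-6, -8, 5) − (-7, -4, -7) = (1, -4, 12), w · n = -62.
Distance = |w · n| / |n| = |-62| / √44 ≈ 9.35.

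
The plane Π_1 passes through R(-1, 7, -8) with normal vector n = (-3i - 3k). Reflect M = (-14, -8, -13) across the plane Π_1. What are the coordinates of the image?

Π_1: n·r = n·R gives -3x - 3z = 27.
λ = (n·M − d)/|n|² = (81 − 27)/18 = 3.
Reflection = M − 2λn = (-14, -8, -13) − 6·(-3, 0, -3) = (4, -8, 5).

(4, -8, 5)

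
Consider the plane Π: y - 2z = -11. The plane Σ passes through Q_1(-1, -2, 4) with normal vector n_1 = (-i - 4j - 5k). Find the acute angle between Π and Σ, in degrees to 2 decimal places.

Σ: n_1·r = n_1·Q_1 gives -x - 4y - 5z = -11.
cos θ = |n₁·n₂| / (|n₁||n₂|) = |6| / (√5 · √42).
θ = arccos(0.41404) ≈ 65.54°.

65.54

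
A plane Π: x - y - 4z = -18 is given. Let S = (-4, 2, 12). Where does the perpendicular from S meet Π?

(-2, 0, 4)

Foot = S − λn with λ = (n·S − d)/|n|² = (-54 − (-18))/18 = -2.
Foot = (-4, 2, 12) − (-2)·(1, -1, -4) = (-2, 0, 4).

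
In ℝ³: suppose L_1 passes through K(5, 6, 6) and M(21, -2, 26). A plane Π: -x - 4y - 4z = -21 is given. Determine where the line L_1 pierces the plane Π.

(-3, 10, -4)

A direction vector for L_1 is M − K = (16, -8, 20).
Substitute r = (5, 6, 6) + t(16, -8, 20) into the plane: -53 + (-64)t = -21, so t = -1/2.
Intersection: (5, 6, 6) + (-1/2)·(16, -8, 20) = (-3, 10, -4).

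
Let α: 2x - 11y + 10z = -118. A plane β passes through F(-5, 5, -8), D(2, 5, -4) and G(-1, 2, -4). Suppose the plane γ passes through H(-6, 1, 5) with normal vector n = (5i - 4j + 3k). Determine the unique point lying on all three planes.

(5, 8, -4)

FD = (7, 0, 4), FG = (4, -3, 4); a normal to β is FD × FG = (12, -12, -21).
Using F: β has equation 12x - 12y - 21z = 48.
γ: n·r = n·H gives 5x - 4y + 3z = -19.
Solving the 3×3 linear system 2x - 11y + 10z = -118, 12x - 12y - 21z = 48, 5x - 4y + 3z = -19 (e.g. by elimination or Cramer's rule, determinant = 1431) gives (5, 8, -4).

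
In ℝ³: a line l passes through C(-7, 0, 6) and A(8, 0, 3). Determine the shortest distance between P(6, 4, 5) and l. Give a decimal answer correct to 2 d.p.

4.30

A direction vector for l is A − C = (15, 0, -3).
Taking (-7, 0, 6) on l with direction v = (15, 0, -3): w = P − (-7, 0, 6) = (13, 4, -1), and w × v = (-12, 24, -60).
Distance = |w × v| / |v| = √4320 / √234 ≈ 4.30.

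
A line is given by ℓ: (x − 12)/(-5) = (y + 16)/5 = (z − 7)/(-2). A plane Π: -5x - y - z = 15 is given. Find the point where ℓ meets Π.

(-3, -1, 1)

ℓ has direction (-5, 5, -2) through (12, -16, 7).
Substitute r = (12, -16, 7) + t(-5, 5, -2) into the plane: -51 + 22t = 15, so t = 3.
Intersection: (12, -16, 7) + 3·(-5, 5, -2) = (-3, -1, 1).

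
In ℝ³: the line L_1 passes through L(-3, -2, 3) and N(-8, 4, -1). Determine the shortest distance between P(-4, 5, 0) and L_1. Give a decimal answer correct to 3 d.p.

3.714

A direction vector for L_1 is N − L = (-5, 6, -4).
Taking (-3, -2, 3) on L_1 with direction v = (-5, 6, -4): w = P − (-3, -2, 3) = (-1, 7, -3), and w × v = (-10, 11, 29).
Distance = |w × v| / |v| = √1062 / √77 ≈ 3.714.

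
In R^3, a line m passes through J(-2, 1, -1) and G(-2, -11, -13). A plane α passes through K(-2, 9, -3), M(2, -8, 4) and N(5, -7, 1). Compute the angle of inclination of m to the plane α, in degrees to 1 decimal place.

53.1

A direction vector for m is G − J = (0, -12, -12).
KM = (4, -17, 7), KN = (7, -16, 4); a normal to α is KM × KN = (44, 33, 55).
Using K: α has equation 44x + 33y + 55z = 44.
sin θ = |n·v| / (|n||v|) = |-1056| / (√6050 · √288) = 0.80000.
θ ≈ 53.1°.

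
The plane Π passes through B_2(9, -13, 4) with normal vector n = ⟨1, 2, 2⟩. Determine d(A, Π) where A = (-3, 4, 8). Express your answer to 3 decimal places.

Π: n·r = n·B_2 gives x + 2y + 2z = -9.
n·A − d = (1)·(-3) + (2)·(4) + (2)·(8) − (-9) = 30; |n| = √9.
Distance = |30| / √9 = 30/√9 ≈ 10.000.

10.000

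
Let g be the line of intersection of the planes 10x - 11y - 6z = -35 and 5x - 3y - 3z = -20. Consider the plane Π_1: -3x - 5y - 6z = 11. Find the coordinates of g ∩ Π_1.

(-4, -1, 1)

Direction of g: (10, -11, -6) × (5, -3, -3) = (15, 0, 25).
A point on g: solving the two plane equations with x = -10 gives (-10, -1, -9).
Substitute r = (-10, -1, -9) + t(15, 0, 25) into the plane: 89 + (-195)t = 11, so t = 2/5.
Intersection: (-10, -1, -9) + (2/5)·(15, 0, 25) = (-4, -1, 1).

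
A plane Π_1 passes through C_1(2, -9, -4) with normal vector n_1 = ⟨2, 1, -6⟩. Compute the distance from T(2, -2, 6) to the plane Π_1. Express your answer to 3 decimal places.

Π_1: n_1·r = n_1·C_1 gives 2x + y - 6z = 19.
n·T − d = (2)·(2) + (1)·(-2) + (-6)·(6) − 19 = -53; |n| = √41.
Distance = |-53| / √41 = 53/√41 ≈ 8.277.

8.277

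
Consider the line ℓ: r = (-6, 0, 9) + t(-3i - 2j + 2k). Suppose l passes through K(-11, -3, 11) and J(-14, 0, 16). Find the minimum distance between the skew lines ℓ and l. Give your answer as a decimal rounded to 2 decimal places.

A direction vector for l is J − K = (-3, 3, 5).
Common perpendicular direction n = (-3, -2, 2) × (-3, 3, 5) = (-16, 9, -15).
With w = (-11, -3, 11) − (-6, 0, 9) = (-5, -3, 2), w · n = 23.
Distance = |w · n| / |n| = |23| / √562 ≈ 0.97.

0.97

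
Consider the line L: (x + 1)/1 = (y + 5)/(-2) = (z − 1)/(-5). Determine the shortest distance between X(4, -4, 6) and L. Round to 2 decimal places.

5.90

L has direction (1, -2, -5) through (-1, -5, 1).
Taking (-1, -5, 1) on L with direction v = (1, -2, -5): w = X − (-1, -5, 1) = (5, 1, 5), and w × v = (5, 30, -11).
Distance = |w × v| / |v| = √1046 / √30 ≈ 5.90.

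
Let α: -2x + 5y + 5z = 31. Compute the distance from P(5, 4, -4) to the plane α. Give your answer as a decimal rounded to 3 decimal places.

n·P − d = (-2)·(5) + (5)·(4) + (5)·(-4) − 31 = -41; |n| = √54.
Distance = |-41| / √54 = 41/√54 ≈ 5.579.

5.579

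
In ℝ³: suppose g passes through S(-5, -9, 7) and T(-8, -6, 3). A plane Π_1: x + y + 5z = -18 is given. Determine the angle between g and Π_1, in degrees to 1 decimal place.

A direction vector for g is T − S = (-3, 3, -4).
sin θ = |n·v| / (|n||v|) = |-20| / (√27 · √34) = 0.66010.
θ ≈ 41.3°.

41.3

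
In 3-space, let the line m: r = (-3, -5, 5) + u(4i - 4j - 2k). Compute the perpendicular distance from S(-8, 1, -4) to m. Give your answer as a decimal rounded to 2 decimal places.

11.10

Taking (-3, -5, 5) on m with direction v = (4, -4, -2): w = S − (-3, -5, 5) = (-5, 6, -9), and w × v = (-48, -46, -4).
Distance = |w × v| / |v| = √4436 / √36 ≈ 11.10.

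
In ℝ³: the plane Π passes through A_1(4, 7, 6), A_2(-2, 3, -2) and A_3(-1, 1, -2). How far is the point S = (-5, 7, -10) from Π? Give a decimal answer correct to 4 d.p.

A_1A_2 = (-6, -4, -8), A_1A_3 = (-5, -6, -8); a normal to Π is A_1A_2 × A_1A_3 = (-16, -8, 16).
Using A_1: Π has equation -16x - 8y + 16z = -24.
n·S − d = (-16)·(-5) + (-8)·(7) + (16)·(-10) − (-24) = -112; |n| = √576.
Distance = |-112| / √576 = 112/√576 ≈ 4.6667.

4.6667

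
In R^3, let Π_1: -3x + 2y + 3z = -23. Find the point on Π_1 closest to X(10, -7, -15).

(1, -1, -6)

Foot = X − λn with λ = (n·X − d)/|n|² = (-89 − (-23))/22 = -3.
Foot = (10, -7, -15) − (-3)·(-3, 2, 3) = (1, -1, -6).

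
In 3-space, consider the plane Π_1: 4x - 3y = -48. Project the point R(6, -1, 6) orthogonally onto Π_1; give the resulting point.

(-6, 8, 6)

Foot = R − λn with λ = (n·R − d)/|n|² = (27 − (-48))/25 = 3.
Foot = (6, -1, 6) − 3·(4, -3, 0) = (-6, 8, 6).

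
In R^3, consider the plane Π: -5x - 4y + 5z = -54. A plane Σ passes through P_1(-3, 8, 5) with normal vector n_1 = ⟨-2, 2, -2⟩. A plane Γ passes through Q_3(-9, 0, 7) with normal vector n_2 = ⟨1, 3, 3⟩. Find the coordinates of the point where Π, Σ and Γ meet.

(3, 6, -3)

Σ: n_1·r = n_1·P_1 gives -2x + 2y - 2z = 12.
Γ: n_2·r = n_2·Q_3 gives x + 3y + 3z = 12.
Solving the 3×3 linear system -5x - 4y + 5z = -54, -2x + 2y - 2z = 12, x + 3y + 3z = 12 (e.g. by elimination or Cramer's rule, determinant = -116) gives (3, 6, -3).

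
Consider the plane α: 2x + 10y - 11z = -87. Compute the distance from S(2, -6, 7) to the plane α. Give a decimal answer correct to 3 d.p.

3.067

n·S − d = (2)·(2) + (10)·(-6) + (-11)·(7) − (-87) = -46; |n| = √225.
Distance = |-46| / √225 = 46/√225 ≈ 3.067.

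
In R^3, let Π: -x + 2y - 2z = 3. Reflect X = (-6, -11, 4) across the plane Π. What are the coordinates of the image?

(-12, 1, -8)

λ = (n·X − d)/|n|² = (-24 − 3)/9 = -3.
Reflection = X − 2λn = (-6, -11, 4) − (-6)·(-1, 2, -2) = (-12, 1, -8).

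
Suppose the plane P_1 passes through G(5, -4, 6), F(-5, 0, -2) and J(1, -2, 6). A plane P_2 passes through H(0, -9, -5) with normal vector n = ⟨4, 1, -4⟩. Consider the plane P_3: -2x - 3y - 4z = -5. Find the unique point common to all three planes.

GF = (-10, 4, -8), GJ = (-4, 2, 0); a normal to P_1 is GF × GJ = (16, 32, -4).
Using G: P_1 has equation 16x + 32y - 4z = -72.
P_2: n·r = n·H gives 4x + y - 4z = 11.
Solving the 3×3 linear system 16x + 32y - 4z = -72, 4x + y - 4z = 11, -2x - 3y - 4z = -5 (e.g. by elimination or Cramer's rule, determinant = 552) gives (6, -5, 2).

(6, -5, 2)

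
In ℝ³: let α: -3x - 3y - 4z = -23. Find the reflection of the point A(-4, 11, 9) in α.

λ = (n·A − d)/|n|² = (-57 − (-23))/34 = -1.
Reflection = A − 2λn = (-4, 11, 9) − (-2)·(-3, -3, -4) = (-10, 5, 1).

(-10, 5, 1)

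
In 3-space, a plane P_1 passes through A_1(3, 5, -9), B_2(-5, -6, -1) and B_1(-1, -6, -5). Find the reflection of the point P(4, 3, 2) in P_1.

(-8, 3, -10)

A_1B_2 = (-8, -11, 8), A_1B_1 = (-4, -11, 4); a normal to P_1 is A_1B_2 × A_1B_1 = (44, 0, 44).
Using A_1: P_1 has equation 44x + 44z = -264.
λ = (n·P − d)/|n|² = (264 − (-264))/3872 = 3/22.
Reflection = P − 2λn = (4, 3, 2) − (3/11)·(44, 0, 44) = (-8, 3, -10).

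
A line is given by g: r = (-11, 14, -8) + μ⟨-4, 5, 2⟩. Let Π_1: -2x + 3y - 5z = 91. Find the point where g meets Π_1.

Substitute r = (-11, 14, -8) + t(-4, 5, 2) into the plane: 104 + 13t = 91, so t = -1.
Intersection: (-11, 14, -8) + (-1)·(-4, 5, 2) = (-7, 9, -10).

(-7, 9, -10)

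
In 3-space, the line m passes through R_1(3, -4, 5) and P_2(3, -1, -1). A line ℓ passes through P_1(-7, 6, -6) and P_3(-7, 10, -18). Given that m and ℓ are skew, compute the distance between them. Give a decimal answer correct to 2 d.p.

10.00

A direction vector for m is P_2 − R_1 = (0, 3, -6).
A direction vector for ℓ is P_3 − P_1 = (0, 4, -12).
Common perpendicular direction n = (0, 3, -6) × (0, 4, -12) = (-12, 0, 0).
With w = (-7, 6, -6) − (3, -4, 5) = (-10, 10, -11), w · n = 120.
Distance = |w · n| / |n| = |120| / √144 ≈ 10.00.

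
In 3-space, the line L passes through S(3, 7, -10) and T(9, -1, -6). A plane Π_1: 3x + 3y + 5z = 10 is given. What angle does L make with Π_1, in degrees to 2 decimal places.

11.43

A direction vector for L is T − S = (6, -8, 4).
sin θ = |n·v| / (|n||v|) = |14| / (√43 · √116) = 0.19823.
θ ≈ 11.43°.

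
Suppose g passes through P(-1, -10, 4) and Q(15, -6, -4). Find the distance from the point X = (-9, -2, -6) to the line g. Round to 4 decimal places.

15.0744

A direction vector for g is Q − P = (16, 4, -8).
Taking (-1, -10, 4) on g with direction v = (16, 4, -8): w = X − (-1, -10, 4) = (-8, 8, -10), and w × v = (-24, -224, -160).
Distance = |w × v| / |v| = √76352 / √336 ≈ 15.0744.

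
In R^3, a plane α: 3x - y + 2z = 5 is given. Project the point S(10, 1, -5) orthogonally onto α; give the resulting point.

Foot = S − λn with λ = (n·S − d)/|n|² = (19 − 5)/14 = 1.
Foot = (10, 1, -5) − 1·(3, -1, 2) = (7, 2, -7).

(7, 2, -7)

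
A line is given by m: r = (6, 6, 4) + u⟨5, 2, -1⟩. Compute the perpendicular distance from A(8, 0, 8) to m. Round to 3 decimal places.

7.403

Taking (6, 6, 4) on m with direction v = (5, 2, -1): w = A − (6, 6, 4) = (2, -6, 4), and w × v = (-2, 22, 34).
Distance = |w × v| / |v| = √1644 / √30 ≈ 7.403.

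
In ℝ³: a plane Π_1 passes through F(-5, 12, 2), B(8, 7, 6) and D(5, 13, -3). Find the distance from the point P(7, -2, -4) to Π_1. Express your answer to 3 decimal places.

FB = (13, -5, 4), FD = (10, 1, -5); a normal to Π_1 is FB × FD = (21, 105, 63).
Using F: Π_1 has equation 21x + 105y + 63z = 1281.
n·P − d = (21)·(7) + (105)·(-2) + (63)·(-4) − 1281 = -1596; |n| = √15435.
Distance = |-1596| / √15435 = 1596/√15435 ≈ 12.846.

12.846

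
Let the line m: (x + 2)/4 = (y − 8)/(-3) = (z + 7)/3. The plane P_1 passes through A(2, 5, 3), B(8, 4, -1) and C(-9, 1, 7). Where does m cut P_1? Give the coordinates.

(6, 2, -1)

m has direction (4, -3, 3) through (-2, 8, -7).
AB = (6, -1, -4), AC = (-11, -4, 4); a normal to P_1 is AB × AC = (-20, 20, -35).
Using A: P_1 has equation -20x + 20y - 35z = -45.
Substitute r = (-2, 8, -7) + t(4, -3, 3) into the plane: 445 + (-245)t = -45, so t = 2.
Intersection: (-2, 8, -7) + 2·(4, -3, 3) = (6, 2, -1).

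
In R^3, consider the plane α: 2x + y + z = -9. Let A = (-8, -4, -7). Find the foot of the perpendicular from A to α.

Foot = A − λn with λ = (n·A − d)/|n|² = (-27 − (-9))/6 = -3.
Foot = (-8, -4, -7) − (-3)·(2, 1, 1) = (-2, -1, -4).

(-2, -1, -4)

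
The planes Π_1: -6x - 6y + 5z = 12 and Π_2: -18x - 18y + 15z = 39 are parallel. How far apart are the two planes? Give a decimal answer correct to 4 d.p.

Rescale Π_2 by 1/3: -6x - 6y + 5z = 13. Then distance = |12 − 13| / √97 ≈ 0.1015.

0.1015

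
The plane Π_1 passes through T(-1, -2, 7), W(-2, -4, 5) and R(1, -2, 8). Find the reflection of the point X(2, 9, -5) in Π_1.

TW = (-1, -2, -2), TR = (2, 0, 1); a normal to Π_1 is TW × TR = (-2, -3, 4).
Using T: Π_1 has equation -2x - 3y + 4z = 36.
λ = (n·X − d)/|n|² = (-51 − 36)/29 = -3.
Reflection = X − 2λn = (2, 9, -5) − (-6)·(-2, -3, 4) = (-10, -9, 19).

(-10, -9, 19)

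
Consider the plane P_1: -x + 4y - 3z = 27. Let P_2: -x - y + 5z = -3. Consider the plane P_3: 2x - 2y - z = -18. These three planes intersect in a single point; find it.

(-3, 6, 0)

Solving the 3×3 linear system -x + 4y - 3z = 27, -x - y + 5z = -3, 2x - 2y - z = -18 (e.g. by elimination or Cramer's rule, determinant = 13) gives (-3, 6, 0).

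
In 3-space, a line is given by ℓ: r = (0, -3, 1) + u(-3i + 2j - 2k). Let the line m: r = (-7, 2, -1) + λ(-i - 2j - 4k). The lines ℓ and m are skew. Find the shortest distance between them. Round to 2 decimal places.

Common perpendicular direction n = (-3, 2, -2) × (-1, -2, -4) = (-12, -10, 8).
With w = (-7, 2, -1) − (0, -3, 1) = (-7, 5, -2), w · n = 18.
Distance = |w · n| / |n| = |18| / √308 ≈ 1.03.

1.03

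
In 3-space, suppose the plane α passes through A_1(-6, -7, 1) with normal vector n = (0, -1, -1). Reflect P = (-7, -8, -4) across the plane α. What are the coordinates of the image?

(-7, -2, 2)

α: n·r = n·A_1 gives -y - z = 6.
λ = (n·P − d)/|n|² = (12 − 6)/2 = 3.
Reflection = P − 2λn = (-7, -8, -4) − 6·(0, -1, -1) = (-7, -2, 2).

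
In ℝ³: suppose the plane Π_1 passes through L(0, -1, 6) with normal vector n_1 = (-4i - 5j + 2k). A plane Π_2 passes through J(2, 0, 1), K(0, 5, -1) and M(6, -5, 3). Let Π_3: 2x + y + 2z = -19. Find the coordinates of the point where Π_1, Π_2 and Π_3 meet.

(-11, 5, -1)

Π_1: n_1·r = n_1·L gives -4x - 5y + 2z = 17.
JK = (-2, 5, -2), JM = (4, -5, 2); a normal to Π_2 is JK × JM = (0, -4, -10).
Using J: Π_2 has equation -4y - 10z = -10.
Solving the 3×3 linear system -4x - 5y + 2z = 17, -4y - 10z = -10, 2x + y + 2z = -19 (e.g. by elimination or Cramer's rule, determinant = 108) gives (-11, 5, -1).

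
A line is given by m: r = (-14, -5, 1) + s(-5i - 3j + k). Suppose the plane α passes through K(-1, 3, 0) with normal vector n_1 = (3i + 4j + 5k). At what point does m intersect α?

α: n_1·r = n_1·K gives 3x + 4y + 5z = 9.
Substitute r = (-14, -5, 1) + t(-5, -3, 1) into the plane: -57 + (-22)t = 9, so t = -3.
Intersection: (-14, -5, 1) + (-3)·(-5, -3, 1) = (1, 4, -2).

(1, 4, -2)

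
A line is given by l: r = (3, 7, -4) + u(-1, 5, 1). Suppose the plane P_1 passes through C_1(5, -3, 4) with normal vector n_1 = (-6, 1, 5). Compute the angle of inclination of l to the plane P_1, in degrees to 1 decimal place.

23.0

P_1: n_1·r = n_1·C_1 gives -6x + y + 5z = -13.
sin θ = |n·v| / (|n||v|) = |16| / (√62 · √27) = 0.39106.
θ ≈ 23.0°.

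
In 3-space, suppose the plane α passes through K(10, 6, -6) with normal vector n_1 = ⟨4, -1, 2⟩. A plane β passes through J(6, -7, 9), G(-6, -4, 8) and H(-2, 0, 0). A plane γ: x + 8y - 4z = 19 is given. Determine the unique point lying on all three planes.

(7, 0, -3)

α: n_1·r = n_1·K gives 4x - y + 2z = 22.
JG = (-12, 3, -1), JH = (-8, 7, -9); a normal to β is JG × JH = (-20, -100, -60).
Using J: β has equation -20x - 100y - 60z = 40.
Solving the 3×3 linear system 4x - y + 2z = 22, -20x - 100y - 60z = 40, x + 8y - 4z = 19 (e.g. by elimination or Cramer's rule, determinant = 3540) gives (7, 0, -3).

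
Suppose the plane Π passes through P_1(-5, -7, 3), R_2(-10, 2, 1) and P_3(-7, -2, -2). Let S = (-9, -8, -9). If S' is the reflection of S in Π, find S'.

P_1R_2 = (-5, 9, -2), P_1P_3 = (-2, 5, -5); a normal to Π is P_1R_2 × P_1P_3 = (-35, -21, -7).
Using P_1: Π has equation -35x - 21y - 7z = 301.
λ = (n·S − d)/|n|² = (546 − 301)/1715 = 1/7.
Reflection = S − 2λn = (-9, -8, -9) − (2/7)·(-35, -21, -7) = (1, -2, -7).

(1, -2, -7)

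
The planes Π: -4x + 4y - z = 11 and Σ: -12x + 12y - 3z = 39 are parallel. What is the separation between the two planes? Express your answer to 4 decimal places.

0.3482

Rescale Σ by 1/3: -4x + 4y - z = 13. Then distance = |11 − 13| / √33 ≈ 0.3482.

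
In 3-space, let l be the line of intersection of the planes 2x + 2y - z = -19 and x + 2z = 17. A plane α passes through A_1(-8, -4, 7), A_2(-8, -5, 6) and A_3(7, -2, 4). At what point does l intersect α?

(-5, 1, 11)

Direction of l: (2, 2, -1) × (1, 0, 2) = (4, -5, -2).
A point on l: solving the two plane equations with x = -17 gives (-17, 16, 17).
A_1A_2 = (0, -1, -1), A_1A_3 = (15, 2, -3); a normal to α is A_1A_2 × A_1A_3 = (5, -15, 15).
Using A_1: α has equation 5x - 15y + 15z = 125.
Substitute r = (-17, 16, 17) + t(4, -5, -2) into the plane: -70 + 65t = 125, so t = 3.
Intersection: (-17, 16, 17) + 3·(4, -5, -2) = (-5, 1, 11).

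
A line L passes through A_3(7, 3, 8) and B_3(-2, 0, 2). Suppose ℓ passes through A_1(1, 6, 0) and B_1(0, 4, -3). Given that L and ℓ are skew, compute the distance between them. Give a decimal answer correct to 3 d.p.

6.351

A direction vector for L is B_3 − A_3 = (-9, -3, -6).
A direction vector for ℓ is B_1 − A_1 = (-1, -2, -3).
Common perpendicular direction n = (-9, -3, -6) × (-1, -2, -3) = (-3, -21, 15).
With w = (1, 6, 0) − (7, 3, 8) = (-6, 3, -8), w · n = -165.
Distance = |w · n| / |n| = |-165| / √675 ≈ 6.351.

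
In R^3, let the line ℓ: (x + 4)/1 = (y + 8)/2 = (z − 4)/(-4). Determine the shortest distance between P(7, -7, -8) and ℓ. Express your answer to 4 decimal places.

9.4239

ℓ has direction (1, 2, -4) through (-4, -8, 4).
Taking (-4, -8, 4) on ℓ with direction v = (1, 2, -4): w = P − (-4, -8, 4) = (11, 1, -12), and w × v = (20, 32, 21).
Distance = |w × v| / |v| = √1865 / √21 ≈ 9.4239.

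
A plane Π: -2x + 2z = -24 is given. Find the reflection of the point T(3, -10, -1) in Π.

λ = (n·T − d)/|n|² = (-8 − (-24))/8 = 2.
Reflection = T − 2λn = (3, -10, -1) − 4·(-2, 0, 2) = (11, -10, -9).

(11, -10, -9)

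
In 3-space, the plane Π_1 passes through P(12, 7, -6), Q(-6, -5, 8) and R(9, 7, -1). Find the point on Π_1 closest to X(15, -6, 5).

(5, 2, -1)

PQ = (-18, -12, 14), PR = (-3, 0, 5); a normal to Π_1 is PQ × PR = (-60, 48, -36).
Using P: Π_1 has equation -60x + 48y - 36z = -168.
Foot = X − λn with λ = (n·X − d)/|n|² = (-1368 − (-168))/7200 = -1/6.
Foot = (15, -6, 5) − (-1/6)·(-60, 48, -36) = (5, 2, -1).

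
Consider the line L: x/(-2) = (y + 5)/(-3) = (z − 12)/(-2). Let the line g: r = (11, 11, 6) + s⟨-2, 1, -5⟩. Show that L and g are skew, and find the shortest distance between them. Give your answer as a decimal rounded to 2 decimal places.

7.05

L has direction (-2, -3, -2) through (0, -5, 12).
Common perpendicular direction n = (-2, -3, -2) × (-2, 1, -5) = (17, -6, -8).
With w = (11, 11, 6) − (0, -5, 12) = (11, 16, -6), w · n = 139.
Since n ≠ 0 the lines are not parallel, and w · n = 139 ≠ 0 so they do not intersect; hence they are skew.
Distance = |w · n| / |n| = |139| / √389 ≈ 7.05.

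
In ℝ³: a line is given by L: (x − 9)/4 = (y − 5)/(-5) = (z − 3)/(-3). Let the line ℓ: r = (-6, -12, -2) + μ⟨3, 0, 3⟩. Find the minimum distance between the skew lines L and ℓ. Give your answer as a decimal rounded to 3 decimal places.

16.985

L has direction (4, -5, -3) through (9, 5, 3).
Common perpendicular direction n = (4, -5, -3) × (3, 0, 3) = (-15, -21, 15).
With w = (-6, -12, -2) − (9, 5, 3) = (-15, -17, -5), w · n = 507.
Distance = |w · n| / |n| = |507| / √891 ≈ 16.985.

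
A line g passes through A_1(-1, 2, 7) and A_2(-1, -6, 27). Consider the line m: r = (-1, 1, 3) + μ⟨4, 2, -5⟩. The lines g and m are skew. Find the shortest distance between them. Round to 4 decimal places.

2.4140

A direction vector for g is A_2 − A_1 = (0, -8, 20).
Common perpendicular direction n = (0, -8, 20) × (4, 2, -5) = (0, 80, 32).
With w = (-1, 1, 3) − (-1, 2, 7) = (0, -1, -4), w · n = -208.
Distance = |w · n| / |n| = |-208| / √7424 ≈ 2.4140.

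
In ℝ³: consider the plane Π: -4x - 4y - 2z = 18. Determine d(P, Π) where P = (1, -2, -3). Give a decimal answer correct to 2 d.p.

n·P − d = (-4)·(1) + (-4)·(-2) + (-2)·(-3) − 18 = -8; |n| = √36.
Distance = |-8| / √36 = 8/√36 ≈ 1.33.

1.33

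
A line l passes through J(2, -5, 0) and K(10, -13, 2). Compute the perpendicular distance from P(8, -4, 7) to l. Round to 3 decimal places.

A direction vector for l is K − J = (8, -8, 2).
Taking (2, -5, 0) on l with direction v = (8, -8, 2): w = P − (2, -5, 0) = (6, 1, 7), and w × v = (58, 44, -56).
Distance = |w × v| / |v| = √8436 / √132 ≈ 7.994.

7.994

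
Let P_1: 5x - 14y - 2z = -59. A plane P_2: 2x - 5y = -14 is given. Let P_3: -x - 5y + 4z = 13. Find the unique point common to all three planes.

(3, 4, 9)

Solving the 3×3 linear system 5x - 14y - 2z = -59, 2x - 5y = -14, -x - 5y + 4z = 13 (e.g. by elimination or Cramer's rule, determinant = 42) gives (3, 4, 9).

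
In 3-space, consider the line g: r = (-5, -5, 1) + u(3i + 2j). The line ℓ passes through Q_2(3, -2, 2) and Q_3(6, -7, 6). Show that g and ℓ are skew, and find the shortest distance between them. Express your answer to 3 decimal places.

A direction vector for ℓ is Q_3 − Q_2 = (3, -5, 4).
Common perpendicular direction n = (3, 2, 0) × (3, -5, 4) = (8, -12, -21).
With w = (3, -2, 2) − (-5, -5, 1) = (8, 3, 1), w · n = 7.
Since n ≠ 0 the lines are not parallel, and w · n = 7 ≠ 0 so they do not intersect; hence they are skew.
Distance = |w · n| / |n| = |7| / √649 ≈ 0.275.

0.275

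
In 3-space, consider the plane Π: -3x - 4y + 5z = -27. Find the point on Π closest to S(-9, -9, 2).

(-3, -1, -8)

Foot = S − λn with λ = (n·S − d)/|n|² = (73 − (-27))/50 = 2.
Foot = (-9, -9, 2) − 2·(-3, -4, 5) = (-3, -1, -8).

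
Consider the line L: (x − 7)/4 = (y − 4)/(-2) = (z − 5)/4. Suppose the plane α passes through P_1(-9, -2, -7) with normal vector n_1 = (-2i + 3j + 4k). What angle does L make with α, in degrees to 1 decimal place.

3.5

L has direction (4, -2, 4) through (7, 4, 5).
α: n_1·r = n_1·P_1 gives -2x + 3y + 4z = -16.
sin θ = |n·v| / (|n||v|) = |2| / (√29 · √36) = 0.06190.
θ ≈ 3.5°.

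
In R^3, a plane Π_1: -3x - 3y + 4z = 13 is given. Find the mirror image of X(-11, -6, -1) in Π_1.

λ = (n·X − d)/|n|² = (47 − 13)/34 = 1.
Reflection = X − 2λn = (-11, -6, -1) − 2·(-3, -3, 4) = (-5, 0, -9).

(-5, 0, -9)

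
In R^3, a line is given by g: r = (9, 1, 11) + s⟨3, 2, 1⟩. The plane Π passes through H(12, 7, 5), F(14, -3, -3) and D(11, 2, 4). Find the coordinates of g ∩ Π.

HF = (2, -10, -8), HD = (-1, -5, -1); a normal to Π is HF × HD = (-30, 10, -20).
Using H: Π has equation -30x + 10y - 20z = -390.
Substitute r = (9, 1, 11) + t(3, 2, 1) into the plane: -480 + (-90)t = -390, so t = -1.
Intersection: (9, 1, 11) + (-1)·(3, 2, 1) = (6, -1, 10).

(6, -1, 10)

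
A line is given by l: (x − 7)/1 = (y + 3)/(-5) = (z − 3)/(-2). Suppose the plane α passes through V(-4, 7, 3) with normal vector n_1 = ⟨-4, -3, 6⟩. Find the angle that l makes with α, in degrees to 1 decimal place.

l has direction (1, -5, -2) through (7, -3, 3).
α: n_1·r = n_1·V gives -4x - 3y + 6z = 13.
sin θ = |n·v| / (|n||v|) = |-1| / (√61 · √30) = 0.02338.
θ ≈ 1.3°.

1.3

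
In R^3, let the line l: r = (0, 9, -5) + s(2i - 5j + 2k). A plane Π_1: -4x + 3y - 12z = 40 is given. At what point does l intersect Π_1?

Substitute r = (0, 9, -5) + t(2, -5, 2) into the plane: 87 + (-47)t = 40, so t = 1.
Intersection: (0, 9, -5) + 1·(2, -5, 2) = (2, 4, -3).

(2, 4, -3)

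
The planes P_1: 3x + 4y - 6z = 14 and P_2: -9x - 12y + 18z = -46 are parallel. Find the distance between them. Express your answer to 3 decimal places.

Rescale P_2 by 1/(-3): 3x + 4y - 6z = 46/3. Then distance = |14 − (46/3)| / √61 ≈ 0.171.

0.171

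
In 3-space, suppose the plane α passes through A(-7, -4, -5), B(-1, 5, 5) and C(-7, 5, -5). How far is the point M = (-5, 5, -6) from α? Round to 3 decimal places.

AB = (6, 9, 10), AC = (0, 9, 0); a normal to α is AB × AC = (-90, 0, 54).
Using A: α has equation -90x + 54z = 360.
n·M − d = (-90)·(-5) + (0)·(5) + (54)·(-6) − 360 = -234; |n| = √11016.
Distance = |-234| / √11016 = 234/√11016 ≈ 2.229.

2.229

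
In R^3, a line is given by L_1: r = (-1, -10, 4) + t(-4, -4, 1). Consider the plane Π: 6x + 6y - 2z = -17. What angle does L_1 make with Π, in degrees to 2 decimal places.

sin θ = |n·v| / (|n||v|) = |-50| / (√76 · √33) = 0.99840.
θ ≈ 86.76°.

86.76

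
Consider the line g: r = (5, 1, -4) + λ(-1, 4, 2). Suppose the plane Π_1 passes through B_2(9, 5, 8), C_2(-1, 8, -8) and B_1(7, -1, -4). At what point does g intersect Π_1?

B_2C_2 = (-10, 3, -16), B_2B_1 = (-2, -6, -12); a normal to Π_1 is B_2C_2 × B_2B_1 = (-132, -88, 66).
Using B_2: Π_1 has equation -132x - 88y + 66z = -1100.
Substitute r = (5, 1, -4) + t(-1, 4, 2) into the plane: -1012 + (-88)t = -1100, so t = 1.
Intersection: (5, 1, -4) + 1·(-1, 4, 2) = (4, 5, -2).

(4, 5, -2)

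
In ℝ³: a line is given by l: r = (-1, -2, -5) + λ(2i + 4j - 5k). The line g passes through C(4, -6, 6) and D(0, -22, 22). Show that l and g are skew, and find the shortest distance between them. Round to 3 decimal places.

8.121

A direction vector for g is D − C = (-4, -16, 16).
Common perpendicular direction n = (2, 4, -5) × (-4, -16, 16) = (-16, -12, -16).
With w = (4, -6, 6) − (-1, -2, -5) = (5, -4, 11), w · n = -208.
Since n ≠ 0 the lines are not parallel, and w · n = -208 ≠ 0 so they do not intersect; hence they are skew.
Distance = |w · n| / |n| = |-208| / √656 ≈ 8.121.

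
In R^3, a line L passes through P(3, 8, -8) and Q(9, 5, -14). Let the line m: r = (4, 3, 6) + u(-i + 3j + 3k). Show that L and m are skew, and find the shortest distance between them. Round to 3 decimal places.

13.152

A direction vector for L is Q − P = (6, -3, -6).
Common perpendicular direction n = (6, -3, -6) × (-1, 3, 3) = (9, -12, 15).
With w = (4, 3, 6) − (3, 8, -8) = (1, -5, 14), w · n = 279.
Since n ≠ 0 the lines are not parallel, and w · n = 279 ≠ 0 so they do not intersect; hence they are skew.
Distance = |w · n| / |n| = |279| / √450 ≈ 13.152.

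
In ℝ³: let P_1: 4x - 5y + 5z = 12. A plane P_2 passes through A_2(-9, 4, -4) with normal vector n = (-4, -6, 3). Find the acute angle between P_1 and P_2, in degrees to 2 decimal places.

P_2: n·r = n·A_2 gives -4x - 6y + 3z = 0.
cos θ = |n₁·n₂| / (|n₁||n₂|) = |29| / (√66 · √61).
θ = arccos(0.45705) ≈ 62.80°.

62.80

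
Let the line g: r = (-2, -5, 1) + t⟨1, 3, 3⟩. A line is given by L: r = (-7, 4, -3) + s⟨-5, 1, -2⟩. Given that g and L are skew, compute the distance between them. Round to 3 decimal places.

6.046

Common perpendicular direction n = (1, 3, 3) × (-5, 1, -2) = (-9, -13, 16).
With w = (-7, 4, -3) − (-2, -5, 1) = (-5, 9, -4), w · n = -136.
Distance = |w · n| / |n| = |-136| / √506 ≈ 6.046.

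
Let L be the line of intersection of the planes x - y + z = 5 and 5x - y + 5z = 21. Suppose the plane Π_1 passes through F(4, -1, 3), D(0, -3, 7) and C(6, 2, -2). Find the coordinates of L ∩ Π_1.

Direction of L: (1, -1, 1) × (5, -1, 5) = (-4, 0, 4).
A point on L: solving the two plane equations with x = -12 gives (-12, -1, 16).
FD = (-4, -2, 4), FC = (2, 3, -5); a normal to Π_1 is FD × FC = (-2, -12, -8).
Using F: Π_1 has equation -2x - 12y - 8z = -20.
Substitute r = (-12, -1, 16) + t(-4, 0, 4) into the plane: -92 + (-24)t = -20, so t = -3.
Intersection: (-12, -1, 16) + (-3)·(-4, 0, 4) = (0, -1, 4).

(0, -1, 4)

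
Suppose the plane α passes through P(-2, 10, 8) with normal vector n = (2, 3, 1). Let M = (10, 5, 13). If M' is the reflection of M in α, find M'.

(6, -1, 11)

α: n·r = n·P gives 2x + 3y + z = 34.
λ = (n·M − d)/|n|² = (48 − 34)/14 = 1.
Reflection = M − 2λn = (10, 5, 13) − 2·(2, 3, 1) = (6, -1, 11).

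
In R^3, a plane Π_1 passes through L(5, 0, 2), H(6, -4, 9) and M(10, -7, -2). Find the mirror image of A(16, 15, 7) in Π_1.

LH = (1, -4, 7), LM = (5, -7, -4); a normal to Π_1 is LH × LM = (65, 39, 13).
Using L: Π_1 has equation 65x + 39y + 13z = 351.
λ = (n·A − d)/|n|² = (1716 − 351)/5915 = 3/13.
Reflection = A − 2λn = (16, 15, 7) − (6/13)·(65, 39, 13) = (-14, -3, 1).

(-14, -3, 1)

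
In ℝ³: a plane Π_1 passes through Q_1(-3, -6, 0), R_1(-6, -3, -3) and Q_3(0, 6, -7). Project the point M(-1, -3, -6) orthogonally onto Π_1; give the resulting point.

Q_1R_1 = (-3, 3, -3), Q_1Q_3 = (3, 12, -7); a normal to Π_1 is Q_1R_1 × Q_1Q_3 = (15, -30, -45).
Using Q_1: Π_1 has equation 15x - 30y - 45z = 135.
Foot = M − λn with λ = (n·M − d)/|n|² = (345 − 135)/3150 = 1/15.
Foot = (-1, -3, -6) − (1/15)·(15, -30, -45) = (-2, -1, -3).

(-2, -1, -3)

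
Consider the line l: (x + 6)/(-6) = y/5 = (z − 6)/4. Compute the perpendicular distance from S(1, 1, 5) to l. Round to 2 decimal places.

l has direction (-6, 5, 4) through (-6, 0, 6).
Taking (-6, 0, 6) on l with direction v = (-6, 5, 4): w = S − (-6, 0, 6) = (7, 1, -1), and w × v = (9, -22, 41).
Distance = |w × v| / |v| = √2246 / √77 ≈ 5.40.

5.40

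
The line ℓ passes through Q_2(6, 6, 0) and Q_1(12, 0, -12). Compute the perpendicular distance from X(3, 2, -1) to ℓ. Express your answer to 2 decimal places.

A direction vector for ℓ is Q_1 − Q_2 = (6, -6, -12).
Taking (6, 6, 0) on ℓ with direction v = (6, -6, -12): w = X − (6, 6, 0) = (-3, -4, -1), and w × v = (42, -42, 42).
Distance = |w × v| / |v| = √5292 / √216 ≈ 4.95.

4.95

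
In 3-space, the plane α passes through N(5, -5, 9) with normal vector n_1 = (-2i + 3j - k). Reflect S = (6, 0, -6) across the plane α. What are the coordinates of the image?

α: n_1·r = n_1·N gives -2x + 3y - z = -34.
λ = (n·S − d)/|n|² = (-6 − (-34))/14 = 2.
Reflection = S − 2λn = (6, 0, -6) − 4·(-2, 3, -1) = (14, -12, -2).

(14, -12, -2)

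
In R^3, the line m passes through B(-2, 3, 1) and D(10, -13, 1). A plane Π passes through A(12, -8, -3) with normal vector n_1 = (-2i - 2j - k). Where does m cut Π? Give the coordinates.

(-5, 7, 1)

A direction vector for m is D − B = (12, -16, 0).
Π: n_1·r = n_1·A gives -2x - 2y - z = -5.
Substitute r = (-2, 3, 1) + t(12, -16, 0) into the plane: -3 + 8t = -5, so t = -1/4.
Intersection: (-2, 3, 1) + (-1/4)·(12, -16, 0) = (-5, 7, 1).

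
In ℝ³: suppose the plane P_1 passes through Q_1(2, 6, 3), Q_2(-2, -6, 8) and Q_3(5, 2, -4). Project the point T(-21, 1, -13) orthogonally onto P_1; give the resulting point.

(3, -2, -1)

Q_1Q_2 = (-4, -12, 5), Q_1Q_3 = (3, -4, -7); a normal to P_1 is Q_1Q_2 × Q_1Q_3 = (104, -13, 52).
Using Q_1: P_1 has equation 104x - 13y + 52z = 286.
Foot = T − λn with λ = (n·T − d)/|n|² = (-2873 − 286)/13689 = -3/13.
Foot = (-21, 1, -13) − (-3/13)·(104, -13, 52) = (3, -2, -1).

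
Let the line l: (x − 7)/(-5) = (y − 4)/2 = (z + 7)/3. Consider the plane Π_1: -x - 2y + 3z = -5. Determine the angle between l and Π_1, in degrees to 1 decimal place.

25.7

l has direction (-5, 2, 3) through (7, 4, -7).
sin θ = |n·v| / (|n||v|) = |10| / (√14 · √38) = 0.43355.
θ ≈ 25.7°.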